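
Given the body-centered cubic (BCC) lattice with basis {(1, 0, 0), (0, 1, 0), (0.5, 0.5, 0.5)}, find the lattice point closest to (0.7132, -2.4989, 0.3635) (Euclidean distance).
(0.5, -2.5, 0.5)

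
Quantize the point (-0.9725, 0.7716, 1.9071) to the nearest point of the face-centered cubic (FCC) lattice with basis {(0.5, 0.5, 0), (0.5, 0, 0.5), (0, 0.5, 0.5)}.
(-1, 1, 2)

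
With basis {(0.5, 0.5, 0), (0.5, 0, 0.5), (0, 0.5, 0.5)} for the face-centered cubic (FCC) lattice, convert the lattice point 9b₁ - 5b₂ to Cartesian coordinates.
(2, 4.5, -2.5)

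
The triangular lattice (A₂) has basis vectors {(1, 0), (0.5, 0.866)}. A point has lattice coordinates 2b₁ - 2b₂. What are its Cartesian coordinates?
(1, -1.732)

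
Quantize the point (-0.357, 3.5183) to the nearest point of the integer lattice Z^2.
(0, 4)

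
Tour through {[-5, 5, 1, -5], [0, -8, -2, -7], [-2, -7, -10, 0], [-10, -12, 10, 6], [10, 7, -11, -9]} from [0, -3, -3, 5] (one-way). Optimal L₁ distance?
146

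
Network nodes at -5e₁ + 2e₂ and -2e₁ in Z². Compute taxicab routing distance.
5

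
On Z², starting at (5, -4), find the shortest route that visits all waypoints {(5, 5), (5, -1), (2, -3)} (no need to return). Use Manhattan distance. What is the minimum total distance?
15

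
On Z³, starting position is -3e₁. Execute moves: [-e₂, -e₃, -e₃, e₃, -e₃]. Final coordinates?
(-3, -1, -2)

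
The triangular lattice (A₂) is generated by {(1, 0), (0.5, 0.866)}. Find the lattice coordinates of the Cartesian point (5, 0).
5b₁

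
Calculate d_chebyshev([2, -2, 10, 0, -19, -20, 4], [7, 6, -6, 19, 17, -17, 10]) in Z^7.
36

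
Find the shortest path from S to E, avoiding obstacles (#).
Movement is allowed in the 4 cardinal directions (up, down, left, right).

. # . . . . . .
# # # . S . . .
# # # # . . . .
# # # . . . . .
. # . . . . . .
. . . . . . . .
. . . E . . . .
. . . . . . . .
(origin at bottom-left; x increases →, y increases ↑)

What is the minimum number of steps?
6
(one shortest path: (4, 6) → (4, 5) → (4, 4) → (3, 4) → (3, 3) → (3, 2) → (3, 1))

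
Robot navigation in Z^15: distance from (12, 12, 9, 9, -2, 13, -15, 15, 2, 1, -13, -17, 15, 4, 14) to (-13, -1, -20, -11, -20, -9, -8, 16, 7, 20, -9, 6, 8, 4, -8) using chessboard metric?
29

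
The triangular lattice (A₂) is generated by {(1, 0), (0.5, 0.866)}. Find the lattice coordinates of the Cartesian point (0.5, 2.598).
-b₁ + 3b₂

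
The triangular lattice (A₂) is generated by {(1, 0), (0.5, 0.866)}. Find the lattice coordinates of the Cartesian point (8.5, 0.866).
8b₁ + b₂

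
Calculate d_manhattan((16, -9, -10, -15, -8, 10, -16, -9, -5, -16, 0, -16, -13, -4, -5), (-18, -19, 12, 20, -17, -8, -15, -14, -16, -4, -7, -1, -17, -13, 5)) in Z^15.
202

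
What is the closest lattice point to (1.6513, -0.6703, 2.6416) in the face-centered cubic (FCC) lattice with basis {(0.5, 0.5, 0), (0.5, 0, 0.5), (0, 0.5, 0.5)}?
(1.5, -1, 2.5)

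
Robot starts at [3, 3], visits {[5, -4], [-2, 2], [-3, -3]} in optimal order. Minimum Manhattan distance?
21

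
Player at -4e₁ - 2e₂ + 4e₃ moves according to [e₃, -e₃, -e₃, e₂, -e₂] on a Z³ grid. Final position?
(-4, -2, 3)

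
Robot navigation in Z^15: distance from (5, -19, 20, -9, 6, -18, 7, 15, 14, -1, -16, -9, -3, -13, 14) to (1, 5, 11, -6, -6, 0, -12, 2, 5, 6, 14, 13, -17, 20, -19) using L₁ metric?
250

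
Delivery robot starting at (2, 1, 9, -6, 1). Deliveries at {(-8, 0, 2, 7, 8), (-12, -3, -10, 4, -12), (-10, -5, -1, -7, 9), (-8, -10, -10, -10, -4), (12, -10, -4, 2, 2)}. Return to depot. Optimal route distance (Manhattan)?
224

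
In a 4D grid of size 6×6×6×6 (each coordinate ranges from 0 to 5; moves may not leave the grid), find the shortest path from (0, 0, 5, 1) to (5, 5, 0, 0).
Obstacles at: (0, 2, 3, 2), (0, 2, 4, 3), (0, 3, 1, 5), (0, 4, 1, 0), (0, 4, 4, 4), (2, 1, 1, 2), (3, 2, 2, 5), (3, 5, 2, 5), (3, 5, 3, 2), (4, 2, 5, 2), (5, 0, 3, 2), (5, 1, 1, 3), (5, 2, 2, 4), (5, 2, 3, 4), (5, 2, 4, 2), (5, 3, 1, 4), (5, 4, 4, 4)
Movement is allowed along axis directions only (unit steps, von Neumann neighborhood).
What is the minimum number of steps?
16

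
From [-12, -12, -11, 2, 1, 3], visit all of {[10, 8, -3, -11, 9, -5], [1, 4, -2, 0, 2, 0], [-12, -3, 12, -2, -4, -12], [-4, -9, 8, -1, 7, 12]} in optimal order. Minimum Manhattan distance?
193
(one optimal route: (-12, -12, -11, 2, 1, 3) → (-12, -3, 12, -2, -4, -12) → (-4, -9, 8, -1, 7, 12) → (1, 4, -2, 0, 2, 0) → (10, 8, -3, -11, 9, -5))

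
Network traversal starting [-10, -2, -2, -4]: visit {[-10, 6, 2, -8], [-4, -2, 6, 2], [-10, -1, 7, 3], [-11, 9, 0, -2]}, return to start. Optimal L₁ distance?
80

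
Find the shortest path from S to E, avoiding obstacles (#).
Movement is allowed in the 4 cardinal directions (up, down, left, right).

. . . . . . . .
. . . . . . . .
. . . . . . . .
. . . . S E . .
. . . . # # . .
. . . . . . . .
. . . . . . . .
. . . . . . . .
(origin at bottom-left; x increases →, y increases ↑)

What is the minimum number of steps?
1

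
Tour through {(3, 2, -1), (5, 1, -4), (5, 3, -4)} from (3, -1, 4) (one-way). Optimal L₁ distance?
16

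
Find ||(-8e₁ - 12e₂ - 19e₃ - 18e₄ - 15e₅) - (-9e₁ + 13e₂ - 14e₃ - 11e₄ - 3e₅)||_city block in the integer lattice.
50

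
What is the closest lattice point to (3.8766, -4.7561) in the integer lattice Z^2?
(4, -5)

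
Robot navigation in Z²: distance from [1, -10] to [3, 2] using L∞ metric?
12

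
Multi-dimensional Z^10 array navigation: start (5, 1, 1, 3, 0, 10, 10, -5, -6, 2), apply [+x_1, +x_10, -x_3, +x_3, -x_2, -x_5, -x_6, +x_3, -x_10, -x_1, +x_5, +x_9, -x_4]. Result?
(5, 0, 2, 2, 0, 9, 10, -5, -5, 2)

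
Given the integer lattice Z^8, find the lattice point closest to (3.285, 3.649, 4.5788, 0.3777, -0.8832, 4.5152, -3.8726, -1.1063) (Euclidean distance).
(3, 4, 5, 0, -1, 5, -4, -1)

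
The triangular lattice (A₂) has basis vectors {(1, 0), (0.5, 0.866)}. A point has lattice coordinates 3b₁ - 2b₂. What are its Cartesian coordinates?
(2, -1.732)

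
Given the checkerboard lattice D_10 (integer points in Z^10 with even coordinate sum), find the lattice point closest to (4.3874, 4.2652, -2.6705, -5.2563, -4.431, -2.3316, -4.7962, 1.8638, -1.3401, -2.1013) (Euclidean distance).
(4, 4, -3, -5, -4, -2, -5, 2, -1, -2)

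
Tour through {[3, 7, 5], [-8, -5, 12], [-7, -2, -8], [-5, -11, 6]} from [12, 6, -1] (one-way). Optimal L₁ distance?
82
(one optimal route: (12, 6, -1) → (3, 7, 5) → (-5, -11, 6) → (-8, -5, 12) → (-7, -2, -8))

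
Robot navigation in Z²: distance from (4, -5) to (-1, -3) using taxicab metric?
7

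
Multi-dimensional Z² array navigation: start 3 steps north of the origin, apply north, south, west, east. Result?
(0, 3)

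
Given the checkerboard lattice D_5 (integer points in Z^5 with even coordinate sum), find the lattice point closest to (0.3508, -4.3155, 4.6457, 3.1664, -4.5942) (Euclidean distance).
(0, -4, 5, 3, -4)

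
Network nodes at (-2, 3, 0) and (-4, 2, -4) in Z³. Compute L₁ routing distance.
7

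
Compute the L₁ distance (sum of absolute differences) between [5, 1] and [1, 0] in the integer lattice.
5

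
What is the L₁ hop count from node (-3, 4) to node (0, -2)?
9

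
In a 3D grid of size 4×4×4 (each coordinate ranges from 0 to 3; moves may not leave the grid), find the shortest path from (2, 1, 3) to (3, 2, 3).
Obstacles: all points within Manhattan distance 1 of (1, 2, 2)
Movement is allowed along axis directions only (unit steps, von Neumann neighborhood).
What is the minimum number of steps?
2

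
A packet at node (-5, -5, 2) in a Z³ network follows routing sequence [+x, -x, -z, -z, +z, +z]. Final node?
(-5, -5, 2)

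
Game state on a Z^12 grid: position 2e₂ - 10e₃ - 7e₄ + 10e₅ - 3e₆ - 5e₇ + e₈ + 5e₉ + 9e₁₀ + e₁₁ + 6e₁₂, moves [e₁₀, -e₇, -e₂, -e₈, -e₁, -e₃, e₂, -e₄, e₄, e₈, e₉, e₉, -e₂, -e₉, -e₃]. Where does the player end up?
(-1, 1, -12, -7, 10, -3, -6, 1, 6, 10, 1, 6)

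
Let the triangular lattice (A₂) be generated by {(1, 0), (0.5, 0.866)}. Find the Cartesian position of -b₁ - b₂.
(-1.5, -0.866)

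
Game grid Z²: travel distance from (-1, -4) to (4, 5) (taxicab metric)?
14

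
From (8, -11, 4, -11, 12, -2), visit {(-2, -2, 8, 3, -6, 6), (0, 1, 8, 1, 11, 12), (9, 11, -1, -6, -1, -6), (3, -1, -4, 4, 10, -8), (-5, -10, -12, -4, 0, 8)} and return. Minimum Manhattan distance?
270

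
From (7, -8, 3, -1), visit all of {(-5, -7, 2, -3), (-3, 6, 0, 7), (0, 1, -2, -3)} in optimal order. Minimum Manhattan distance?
53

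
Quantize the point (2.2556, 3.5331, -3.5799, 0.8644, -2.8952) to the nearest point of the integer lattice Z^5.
(2, 4, -4, 1, -3)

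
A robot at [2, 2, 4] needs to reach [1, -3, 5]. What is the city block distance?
7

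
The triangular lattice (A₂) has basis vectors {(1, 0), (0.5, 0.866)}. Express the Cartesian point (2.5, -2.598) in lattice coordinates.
4b₁ - 3b₂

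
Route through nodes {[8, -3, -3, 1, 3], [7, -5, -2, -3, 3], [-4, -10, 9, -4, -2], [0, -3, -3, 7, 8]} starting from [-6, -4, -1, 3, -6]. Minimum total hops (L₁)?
87
(one optimal route: (-6, -4, -1, 3, -6) → (0, -3, -3, 7, 8) → (8, -3, -3, 1, 3) → (7, -5, -2, -3, 3) → (-4, -10, 9, -4, -2))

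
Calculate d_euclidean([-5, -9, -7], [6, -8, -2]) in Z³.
12.1244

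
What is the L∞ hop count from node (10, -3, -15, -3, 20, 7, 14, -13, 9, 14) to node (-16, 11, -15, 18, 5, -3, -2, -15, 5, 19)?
26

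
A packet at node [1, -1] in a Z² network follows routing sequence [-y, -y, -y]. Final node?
(1, -4)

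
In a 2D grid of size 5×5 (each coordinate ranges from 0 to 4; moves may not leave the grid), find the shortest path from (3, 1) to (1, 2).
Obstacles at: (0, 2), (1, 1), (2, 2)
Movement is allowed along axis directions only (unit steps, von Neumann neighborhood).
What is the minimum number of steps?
5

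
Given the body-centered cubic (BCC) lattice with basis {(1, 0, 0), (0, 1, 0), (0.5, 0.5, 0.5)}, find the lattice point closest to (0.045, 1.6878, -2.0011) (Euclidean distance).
(0, 2, -2)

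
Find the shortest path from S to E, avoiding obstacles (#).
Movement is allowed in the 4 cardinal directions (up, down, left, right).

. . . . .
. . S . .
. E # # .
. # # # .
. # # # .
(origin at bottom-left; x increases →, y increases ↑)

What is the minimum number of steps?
2
(one shortest path: (2, 3) → (1, 3) → (1, 2))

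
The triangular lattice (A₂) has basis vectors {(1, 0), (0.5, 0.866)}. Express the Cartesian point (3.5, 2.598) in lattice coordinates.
2b₁ + 3b₂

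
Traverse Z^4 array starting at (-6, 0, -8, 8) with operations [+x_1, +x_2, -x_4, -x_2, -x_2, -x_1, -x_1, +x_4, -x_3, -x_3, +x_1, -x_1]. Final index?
(-7, -1, -10, 8)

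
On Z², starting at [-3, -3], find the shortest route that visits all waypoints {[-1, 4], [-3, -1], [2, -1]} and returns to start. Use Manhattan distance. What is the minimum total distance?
24
(one optimal route: (-3, -3) → (-1, 4) → (2, -1) → (-3, -1) → (-3, -3))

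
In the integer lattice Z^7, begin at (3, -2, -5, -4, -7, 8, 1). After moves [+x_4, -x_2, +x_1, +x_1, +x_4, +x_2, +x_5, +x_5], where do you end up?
(5, -2, -5, -2, -5, 8, 1)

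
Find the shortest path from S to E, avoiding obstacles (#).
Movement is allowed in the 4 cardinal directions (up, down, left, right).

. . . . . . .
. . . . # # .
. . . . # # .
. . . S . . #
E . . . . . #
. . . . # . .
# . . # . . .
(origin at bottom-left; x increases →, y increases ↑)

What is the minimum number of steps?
4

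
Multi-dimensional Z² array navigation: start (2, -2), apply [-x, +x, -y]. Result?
(2, -3)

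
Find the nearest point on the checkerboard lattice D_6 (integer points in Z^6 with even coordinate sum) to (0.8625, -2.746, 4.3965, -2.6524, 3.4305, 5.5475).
(1, -3, 4, -3, 3, 6)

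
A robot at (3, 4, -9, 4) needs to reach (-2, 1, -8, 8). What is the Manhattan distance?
13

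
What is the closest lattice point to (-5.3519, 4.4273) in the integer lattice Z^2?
(-5, 4)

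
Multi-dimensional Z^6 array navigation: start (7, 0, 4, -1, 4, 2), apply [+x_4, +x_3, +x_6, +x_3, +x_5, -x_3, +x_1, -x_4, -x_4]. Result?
(8, 0, 5, -2, 5, 3)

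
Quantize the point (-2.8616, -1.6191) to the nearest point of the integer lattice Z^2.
(-3, -2)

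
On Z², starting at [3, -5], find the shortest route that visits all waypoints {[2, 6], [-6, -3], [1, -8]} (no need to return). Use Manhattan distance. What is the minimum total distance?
34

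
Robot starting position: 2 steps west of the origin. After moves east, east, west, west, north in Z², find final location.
(-2, 1)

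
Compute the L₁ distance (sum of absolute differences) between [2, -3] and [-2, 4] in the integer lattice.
11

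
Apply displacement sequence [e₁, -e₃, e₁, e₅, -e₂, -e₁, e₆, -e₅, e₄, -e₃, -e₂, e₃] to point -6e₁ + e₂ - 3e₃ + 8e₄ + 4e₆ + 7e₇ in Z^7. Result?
(-5, -1, -4, 9, 0, 5, 7)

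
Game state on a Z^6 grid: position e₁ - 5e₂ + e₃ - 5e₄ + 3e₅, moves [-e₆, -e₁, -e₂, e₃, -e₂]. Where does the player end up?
(0, -7, 2, -5, 3, -1)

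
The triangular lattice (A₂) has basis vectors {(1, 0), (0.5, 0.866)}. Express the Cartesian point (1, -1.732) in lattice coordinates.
2b₁ - 2b₂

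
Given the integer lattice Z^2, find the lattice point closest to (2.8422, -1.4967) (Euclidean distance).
(3, -1)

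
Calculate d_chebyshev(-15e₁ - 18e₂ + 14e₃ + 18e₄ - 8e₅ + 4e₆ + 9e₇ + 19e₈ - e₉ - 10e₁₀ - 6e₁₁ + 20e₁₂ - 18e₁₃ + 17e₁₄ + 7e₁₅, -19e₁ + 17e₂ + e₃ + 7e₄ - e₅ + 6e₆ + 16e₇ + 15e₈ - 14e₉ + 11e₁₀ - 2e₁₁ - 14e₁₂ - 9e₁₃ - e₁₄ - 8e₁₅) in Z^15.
35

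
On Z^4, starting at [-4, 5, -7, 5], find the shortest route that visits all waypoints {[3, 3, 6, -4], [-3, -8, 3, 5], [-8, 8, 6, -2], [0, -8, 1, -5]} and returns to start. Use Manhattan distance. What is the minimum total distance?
104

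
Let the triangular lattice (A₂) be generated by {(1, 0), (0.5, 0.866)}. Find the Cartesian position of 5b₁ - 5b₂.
(2.5, -4.33)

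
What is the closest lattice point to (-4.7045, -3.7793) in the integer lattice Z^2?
(-5, -4)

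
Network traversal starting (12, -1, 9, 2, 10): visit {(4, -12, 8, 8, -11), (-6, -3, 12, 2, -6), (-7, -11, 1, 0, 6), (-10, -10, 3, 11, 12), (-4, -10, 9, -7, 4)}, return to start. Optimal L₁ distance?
204
(one optimal route: (12, -1, 9, 2, 10) → (4, -12, 8, 8, -11) → (-6, -3, 12, 2, -6) → (-4, -10, 9, -7, 4) → (-7, -11, 1, 0, 6) → (-10, -10, 3, 11, 12) → (12, -1, 9, 2, 10))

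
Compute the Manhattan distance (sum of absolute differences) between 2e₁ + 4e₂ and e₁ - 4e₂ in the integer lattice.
9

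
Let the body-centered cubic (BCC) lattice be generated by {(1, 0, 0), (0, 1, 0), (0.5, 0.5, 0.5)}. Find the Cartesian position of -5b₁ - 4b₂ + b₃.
(-4.5, -3.5, 0.5)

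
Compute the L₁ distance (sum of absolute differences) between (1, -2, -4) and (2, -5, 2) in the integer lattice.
10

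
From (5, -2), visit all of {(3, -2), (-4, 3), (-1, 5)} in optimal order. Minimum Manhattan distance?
18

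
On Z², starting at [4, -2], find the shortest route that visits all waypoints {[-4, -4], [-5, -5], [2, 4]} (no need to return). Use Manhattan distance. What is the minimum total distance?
24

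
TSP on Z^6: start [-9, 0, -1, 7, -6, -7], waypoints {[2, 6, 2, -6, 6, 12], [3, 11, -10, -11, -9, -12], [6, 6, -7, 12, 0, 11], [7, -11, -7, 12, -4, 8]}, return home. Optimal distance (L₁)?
238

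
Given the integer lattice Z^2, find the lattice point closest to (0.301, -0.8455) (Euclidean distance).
(0, -1)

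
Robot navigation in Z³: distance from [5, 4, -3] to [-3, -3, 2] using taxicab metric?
20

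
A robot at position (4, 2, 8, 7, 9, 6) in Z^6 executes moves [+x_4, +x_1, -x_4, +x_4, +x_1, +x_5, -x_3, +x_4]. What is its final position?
(6, 2, 7, 9, 10, 6)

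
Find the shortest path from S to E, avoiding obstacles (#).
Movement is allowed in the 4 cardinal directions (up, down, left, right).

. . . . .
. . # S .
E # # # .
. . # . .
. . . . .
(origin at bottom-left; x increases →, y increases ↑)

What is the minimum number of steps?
6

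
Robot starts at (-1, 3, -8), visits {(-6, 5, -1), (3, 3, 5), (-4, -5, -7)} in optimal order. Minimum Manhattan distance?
47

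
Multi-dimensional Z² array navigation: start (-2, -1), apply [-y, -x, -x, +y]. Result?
(-4, -1)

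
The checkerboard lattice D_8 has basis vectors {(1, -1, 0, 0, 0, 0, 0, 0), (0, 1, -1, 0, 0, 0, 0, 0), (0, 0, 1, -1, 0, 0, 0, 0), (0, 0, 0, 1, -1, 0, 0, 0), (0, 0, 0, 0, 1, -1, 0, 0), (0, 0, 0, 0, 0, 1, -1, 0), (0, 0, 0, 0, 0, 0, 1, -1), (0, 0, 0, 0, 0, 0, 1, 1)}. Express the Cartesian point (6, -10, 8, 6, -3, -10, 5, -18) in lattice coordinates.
6b₁ - 4b₂ + 4b₃ + 10b₄ + 7b₅ - 3b₆ + 10b₇ - 8b₈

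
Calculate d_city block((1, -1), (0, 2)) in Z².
4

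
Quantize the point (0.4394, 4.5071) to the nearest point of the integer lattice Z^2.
(0, 5)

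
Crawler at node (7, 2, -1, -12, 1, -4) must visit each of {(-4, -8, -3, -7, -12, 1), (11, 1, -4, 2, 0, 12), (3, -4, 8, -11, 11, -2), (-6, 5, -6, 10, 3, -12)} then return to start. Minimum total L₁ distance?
244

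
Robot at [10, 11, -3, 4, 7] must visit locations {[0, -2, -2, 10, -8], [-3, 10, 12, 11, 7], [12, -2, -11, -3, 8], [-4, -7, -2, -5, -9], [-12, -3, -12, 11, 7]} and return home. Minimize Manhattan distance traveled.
226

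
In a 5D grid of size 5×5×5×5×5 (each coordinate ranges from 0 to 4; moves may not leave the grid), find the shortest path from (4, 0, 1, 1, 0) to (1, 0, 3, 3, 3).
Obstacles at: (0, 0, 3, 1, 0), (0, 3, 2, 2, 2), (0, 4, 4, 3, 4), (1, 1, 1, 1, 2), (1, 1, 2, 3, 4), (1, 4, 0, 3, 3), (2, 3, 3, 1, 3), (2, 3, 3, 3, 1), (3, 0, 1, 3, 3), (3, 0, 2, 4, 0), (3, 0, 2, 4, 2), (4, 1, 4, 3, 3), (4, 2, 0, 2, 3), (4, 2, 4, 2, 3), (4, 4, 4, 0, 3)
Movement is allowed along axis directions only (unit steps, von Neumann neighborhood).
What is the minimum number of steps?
10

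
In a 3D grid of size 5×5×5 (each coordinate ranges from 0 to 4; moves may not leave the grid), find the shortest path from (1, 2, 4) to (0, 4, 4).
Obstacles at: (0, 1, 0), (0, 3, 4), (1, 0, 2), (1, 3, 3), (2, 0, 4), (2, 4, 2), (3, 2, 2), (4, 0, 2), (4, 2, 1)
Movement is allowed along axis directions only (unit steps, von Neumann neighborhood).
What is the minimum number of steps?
3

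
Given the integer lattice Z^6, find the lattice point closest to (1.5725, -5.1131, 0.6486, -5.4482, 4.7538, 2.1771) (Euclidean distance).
(2, -5, 1, -5, 5, 2)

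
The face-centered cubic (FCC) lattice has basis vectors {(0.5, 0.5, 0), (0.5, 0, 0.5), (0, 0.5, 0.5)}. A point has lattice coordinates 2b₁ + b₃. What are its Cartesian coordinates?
(1, 1.5, 0.5)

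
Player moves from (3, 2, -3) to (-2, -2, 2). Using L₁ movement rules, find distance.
14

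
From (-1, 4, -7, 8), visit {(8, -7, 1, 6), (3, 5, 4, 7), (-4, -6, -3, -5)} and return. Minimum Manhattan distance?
96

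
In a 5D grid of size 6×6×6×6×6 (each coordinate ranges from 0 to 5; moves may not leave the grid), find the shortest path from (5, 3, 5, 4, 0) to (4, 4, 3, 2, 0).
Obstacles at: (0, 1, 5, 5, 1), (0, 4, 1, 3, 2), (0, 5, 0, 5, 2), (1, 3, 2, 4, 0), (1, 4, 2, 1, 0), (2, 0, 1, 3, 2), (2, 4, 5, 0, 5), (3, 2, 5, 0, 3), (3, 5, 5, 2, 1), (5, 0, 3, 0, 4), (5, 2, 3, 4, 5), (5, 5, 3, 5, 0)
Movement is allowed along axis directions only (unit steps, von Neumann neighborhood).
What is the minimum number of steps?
6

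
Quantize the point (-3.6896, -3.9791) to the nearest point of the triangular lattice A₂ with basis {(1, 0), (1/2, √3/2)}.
(-3.5, -4.33)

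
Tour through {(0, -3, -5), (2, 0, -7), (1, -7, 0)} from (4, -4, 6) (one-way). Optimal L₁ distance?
29
(one optimal route: (4, -4, 6) → (1, -7, 0) → (0, -3, -5) → (2, 0, -7))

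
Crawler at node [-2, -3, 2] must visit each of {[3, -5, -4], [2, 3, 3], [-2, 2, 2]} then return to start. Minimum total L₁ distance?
40
(one optimal route: (-2, -3, 2) → (3, -5, -4) → (2, 3, 3) → (-2, 2, 2) → (-2, -3, 2))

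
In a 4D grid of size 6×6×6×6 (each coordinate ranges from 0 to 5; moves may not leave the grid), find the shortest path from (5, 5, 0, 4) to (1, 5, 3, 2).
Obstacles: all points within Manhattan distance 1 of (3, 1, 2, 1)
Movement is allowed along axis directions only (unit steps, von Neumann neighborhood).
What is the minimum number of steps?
9
(one shortest path: (5, 5, 0, 4) → (4, 5, 0, 4) → (3, 5, 0, 4) → (2, 5, 0, 4) → (1, 5, 0, 4) → (1, 5, 1, 4) → (1, 5, 2, 4) → (1, 5, 3, 4) → (1, 5, 3, 3) → (1, 5, 3, 2))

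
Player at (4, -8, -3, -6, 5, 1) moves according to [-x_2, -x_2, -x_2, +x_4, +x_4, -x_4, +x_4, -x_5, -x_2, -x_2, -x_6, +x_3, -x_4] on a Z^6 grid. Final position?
(4, -13, -2, -5, 4, 0)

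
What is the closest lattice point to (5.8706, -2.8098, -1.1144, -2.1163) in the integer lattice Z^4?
(6, -3, -1, -2)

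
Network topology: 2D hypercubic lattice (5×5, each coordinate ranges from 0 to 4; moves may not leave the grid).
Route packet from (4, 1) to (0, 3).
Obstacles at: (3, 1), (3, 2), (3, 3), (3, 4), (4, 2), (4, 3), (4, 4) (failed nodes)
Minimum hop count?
8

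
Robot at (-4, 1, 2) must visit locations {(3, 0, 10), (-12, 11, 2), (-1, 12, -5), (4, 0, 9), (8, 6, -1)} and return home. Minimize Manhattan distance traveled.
94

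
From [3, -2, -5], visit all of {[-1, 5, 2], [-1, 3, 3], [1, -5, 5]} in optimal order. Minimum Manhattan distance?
30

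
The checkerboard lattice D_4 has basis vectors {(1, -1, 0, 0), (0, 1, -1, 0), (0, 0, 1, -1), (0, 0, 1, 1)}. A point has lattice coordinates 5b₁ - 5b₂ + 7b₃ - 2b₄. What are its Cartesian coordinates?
(5, -10, 10, -9)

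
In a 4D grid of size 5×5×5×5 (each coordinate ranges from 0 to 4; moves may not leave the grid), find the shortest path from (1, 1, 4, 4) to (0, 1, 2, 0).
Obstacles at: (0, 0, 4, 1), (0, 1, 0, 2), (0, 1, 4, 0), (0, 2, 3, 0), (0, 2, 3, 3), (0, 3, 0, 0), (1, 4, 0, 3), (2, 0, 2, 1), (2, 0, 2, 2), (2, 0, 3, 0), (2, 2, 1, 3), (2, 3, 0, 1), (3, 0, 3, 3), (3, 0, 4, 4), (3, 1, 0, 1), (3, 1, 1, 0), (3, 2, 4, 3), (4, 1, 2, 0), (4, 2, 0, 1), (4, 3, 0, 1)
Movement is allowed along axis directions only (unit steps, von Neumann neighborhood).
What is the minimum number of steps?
7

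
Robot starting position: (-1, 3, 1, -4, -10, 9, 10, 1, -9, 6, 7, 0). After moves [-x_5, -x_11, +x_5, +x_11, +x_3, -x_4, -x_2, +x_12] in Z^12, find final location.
(-1, 2, 2, -5, -10, 9, 10, 1, -9, 6, 7, 1)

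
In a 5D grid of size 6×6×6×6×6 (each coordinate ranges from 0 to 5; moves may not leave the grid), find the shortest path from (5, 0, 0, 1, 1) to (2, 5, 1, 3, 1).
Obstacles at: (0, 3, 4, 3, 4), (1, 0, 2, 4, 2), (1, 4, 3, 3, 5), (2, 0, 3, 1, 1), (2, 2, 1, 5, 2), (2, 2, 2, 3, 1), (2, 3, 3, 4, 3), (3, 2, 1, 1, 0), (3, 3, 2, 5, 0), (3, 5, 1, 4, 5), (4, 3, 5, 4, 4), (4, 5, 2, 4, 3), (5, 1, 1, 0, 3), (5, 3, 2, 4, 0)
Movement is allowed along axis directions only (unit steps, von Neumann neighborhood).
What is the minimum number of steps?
11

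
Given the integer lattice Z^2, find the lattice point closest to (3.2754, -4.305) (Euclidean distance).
(3, -4)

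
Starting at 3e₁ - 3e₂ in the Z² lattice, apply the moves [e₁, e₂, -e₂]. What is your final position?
(4, -3)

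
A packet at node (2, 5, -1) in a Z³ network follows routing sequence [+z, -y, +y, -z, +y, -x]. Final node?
(1, 6, -1)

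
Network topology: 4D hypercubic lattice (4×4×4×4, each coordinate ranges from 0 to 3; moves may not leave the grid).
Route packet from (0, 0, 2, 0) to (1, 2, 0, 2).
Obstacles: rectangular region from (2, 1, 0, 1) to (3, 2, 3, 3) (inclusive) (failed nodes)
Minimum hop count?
7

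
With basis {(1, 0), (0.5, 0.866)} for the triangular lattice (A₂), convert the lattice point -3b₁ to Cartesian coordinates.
(-3, 0)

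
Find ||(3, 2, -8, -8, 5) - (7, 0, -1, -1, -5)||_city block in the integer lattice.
30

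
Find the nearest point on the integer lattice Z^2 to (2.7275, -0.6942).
(3, -1)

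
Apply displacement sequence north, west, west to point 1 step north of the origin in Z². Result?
(-2, 2)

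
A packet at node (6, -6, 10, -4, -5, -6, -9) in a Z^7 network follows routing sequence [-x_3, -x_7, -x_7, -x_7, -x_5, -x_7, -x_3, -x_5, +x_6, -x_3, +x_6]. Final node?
(6, -6, 7, -4, -7, -4, -13)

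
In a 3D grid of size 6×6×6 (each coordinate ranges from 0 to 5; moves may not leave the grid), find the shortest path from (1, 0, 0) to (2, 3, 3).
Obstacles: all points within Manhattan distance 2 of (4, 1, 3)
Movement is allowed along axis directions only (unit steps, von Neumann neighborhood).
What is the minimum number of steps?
7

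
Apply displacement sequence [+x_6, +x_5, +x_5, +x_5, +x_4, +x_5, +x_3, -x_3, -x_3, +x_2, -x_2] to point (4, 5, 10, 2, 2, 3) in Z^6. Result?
(4, 5, 9, 3, 6, 4)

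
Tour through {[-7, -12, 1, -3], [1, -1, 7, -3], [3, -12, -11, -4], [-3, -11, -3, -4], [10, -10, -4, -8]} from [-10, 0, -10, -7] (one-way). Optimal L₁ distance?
103
(one optimal route: (-10, 0, -10, -7) → (1, -1, 7, -3) → (-7, -12, 1, -3) → (-3, -11, -3, -4) → (3, -12, -11, -4) → (10, -10, -4, -8))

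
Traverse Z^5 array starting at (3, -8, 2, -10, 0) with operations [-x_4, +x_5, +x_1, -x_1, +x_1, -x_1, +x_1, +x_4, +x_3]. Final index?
(4, -8, 3, -10, 1)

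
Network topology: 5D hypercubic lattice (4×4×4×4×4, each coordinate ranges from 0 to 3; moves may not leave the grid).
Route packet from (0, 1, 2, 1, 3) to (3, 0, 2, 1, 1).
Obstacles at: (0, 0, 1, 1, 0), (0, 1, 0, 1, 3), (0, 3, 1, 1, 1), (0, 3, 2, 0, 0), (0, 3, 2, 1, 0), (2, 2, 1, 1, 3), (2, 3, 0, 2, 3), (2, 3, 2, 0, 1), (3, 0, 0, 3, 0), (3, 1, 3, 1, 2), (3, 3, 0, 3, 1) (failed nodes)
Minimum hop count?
6
(one shortest path: (0, 1, 2, 1, 3) → (1, 1, 2, 1, 3) → (2, 1, 2, 1, 3) → (3, 1, 2, 1, 3) → (3, 0, 2, 1, 3) → (3, 0, 2, 1, 2) → (3, 0, 2, 1, 1))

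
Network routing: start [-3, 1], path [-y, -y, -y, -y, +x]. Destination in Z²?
(-2, -3)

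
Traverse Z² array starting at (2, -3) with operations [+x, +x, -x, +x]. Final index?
(4, -3)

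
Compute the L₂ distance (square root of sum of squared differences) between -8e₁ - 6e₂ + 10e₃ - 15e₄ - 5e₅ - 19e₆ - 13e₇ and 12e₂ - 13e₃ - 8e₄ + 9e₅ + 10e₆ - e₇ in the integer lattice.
46.3357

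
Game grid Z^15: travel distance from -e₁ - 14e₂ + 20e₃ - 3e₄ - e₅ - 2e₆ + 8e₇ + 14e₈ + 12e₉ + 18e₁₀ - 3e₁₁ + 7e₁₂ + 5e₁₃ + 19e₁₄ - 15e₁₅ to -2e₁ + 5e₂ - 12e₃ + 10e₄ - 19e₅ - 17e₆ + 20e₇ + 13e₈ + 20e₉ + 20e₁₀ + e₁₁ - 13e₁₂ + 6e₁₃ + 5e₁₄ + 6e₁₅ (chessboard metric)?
32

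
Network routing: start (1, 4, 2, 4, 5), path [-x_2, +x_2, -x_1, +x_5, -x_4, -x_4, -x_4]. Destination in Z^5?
(0, 4, 2, 1, 6)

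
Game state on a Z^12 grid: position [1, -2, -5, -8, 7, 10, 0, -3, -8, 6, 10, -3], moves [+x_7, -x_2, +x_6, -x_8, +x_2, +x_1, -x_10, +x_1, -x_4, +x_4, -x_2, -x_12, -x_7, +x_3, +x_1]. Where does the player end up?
(4, -3, -4, -8, 7, 11, 0, -4, -8, 5, 10, -4)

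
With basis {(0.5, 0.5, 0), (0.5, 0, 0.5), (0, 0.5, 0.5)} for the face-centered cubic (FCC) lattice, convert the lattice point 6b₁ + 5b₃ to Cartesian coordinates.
(3, 5.5, 2.5)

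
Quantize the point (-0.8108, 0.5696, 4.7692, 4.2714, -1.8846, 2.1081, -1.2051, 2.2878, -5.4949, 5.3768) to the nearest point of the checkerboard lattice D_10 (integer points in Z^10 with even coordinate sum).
(-1, 1, 5, 4, -2, 2, -1, 2, -5, 5)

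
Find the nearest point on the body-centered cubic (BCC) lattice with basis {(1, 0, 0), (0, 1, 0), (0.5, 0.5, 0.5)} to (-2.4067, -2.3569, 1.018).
(-2.5, -2.5, 1.5)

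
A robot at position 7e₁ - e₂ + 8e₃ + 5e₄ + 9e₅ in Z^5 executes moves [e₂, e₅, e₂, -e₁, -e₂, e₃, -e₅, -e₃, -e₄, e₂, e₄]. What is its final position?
(6, 1, 8, 5, 9)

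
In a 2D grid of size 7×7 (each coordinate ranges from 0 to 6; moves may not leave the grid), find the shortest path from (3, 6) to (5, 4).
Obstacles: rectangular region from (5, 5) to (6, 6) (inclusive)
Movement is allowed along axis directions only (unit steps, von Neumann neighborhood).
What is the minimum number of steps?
4
(one shortest path: (3, 6) → (4, 6) → (4, 5) → (4, 4) → (5, 4))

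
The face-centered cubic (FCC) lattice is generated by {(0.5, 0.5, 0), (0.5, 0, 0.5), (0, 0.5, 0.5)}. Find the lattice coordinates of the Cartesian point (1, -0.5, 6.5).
-6b₁ + 8b₂ + 5b₃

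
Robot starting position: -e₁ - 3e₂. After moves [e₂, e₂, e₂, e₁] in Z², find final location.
(0, 0)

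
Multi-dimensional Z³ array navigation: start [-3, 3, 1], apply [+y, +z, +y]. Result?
(-3, 5, 2)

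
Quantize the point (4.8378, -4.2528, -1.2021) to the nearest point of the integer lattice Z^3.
(5, -4, -1)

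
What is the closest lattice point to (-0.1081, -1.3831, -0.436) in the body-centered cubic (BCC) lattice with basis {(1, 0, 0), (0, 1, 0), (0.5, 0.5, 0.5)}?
(-0.5, -1.5, -0.5)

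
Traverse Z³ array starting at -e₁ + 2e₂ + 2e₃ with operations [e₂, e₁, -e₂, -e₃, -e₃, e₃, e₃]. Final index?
(0, 2, 2)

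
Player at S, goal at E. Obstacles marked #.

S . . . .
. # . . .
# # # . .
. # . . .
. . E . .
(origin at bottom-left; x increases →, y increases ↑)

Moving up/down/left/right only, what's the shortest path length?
8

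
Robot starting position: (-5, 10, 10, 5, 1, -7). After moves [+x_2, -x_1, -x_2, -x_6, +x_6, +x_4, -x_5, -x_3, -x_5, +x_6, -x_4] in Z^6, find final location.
(-6, 10, 9, 5, -1, -6)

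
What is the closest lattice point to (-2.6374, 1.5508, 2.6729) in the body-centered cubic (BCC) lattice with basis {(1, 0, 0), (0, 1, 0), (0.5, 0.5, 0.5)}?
(-2.5, 1.5, 2.5)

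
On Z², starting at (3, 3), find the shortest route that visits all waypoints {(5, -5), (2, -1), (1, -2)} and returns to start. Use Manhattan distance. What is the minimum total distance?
24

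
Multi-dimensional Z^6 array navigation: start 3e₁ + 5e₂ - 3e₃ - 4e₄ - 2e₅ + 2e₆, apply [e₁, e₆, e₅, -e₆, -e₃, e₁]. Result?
(5, 5, -4, -4, -1, 2)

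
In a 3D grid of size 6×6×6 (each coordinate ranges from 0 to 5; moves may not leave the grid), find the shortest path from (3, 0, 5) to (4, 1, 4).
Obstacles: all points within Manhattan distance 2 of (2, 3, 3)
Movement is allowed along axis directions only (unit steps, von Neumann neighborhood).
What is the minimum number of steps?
3
(one shortest path: (3, 0, 5) → (4, 0, 5) → (4, 1, 5) → (4, 1, 4))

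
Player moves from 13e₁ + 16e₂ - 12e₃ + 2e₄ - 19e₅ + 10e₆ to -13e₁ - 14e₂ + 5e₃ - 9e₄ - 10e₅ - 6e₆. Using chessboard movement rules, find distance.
30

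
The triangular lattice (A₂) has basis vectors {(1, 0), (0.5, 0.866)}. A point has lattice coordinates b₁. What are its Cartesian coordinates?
(1, 0)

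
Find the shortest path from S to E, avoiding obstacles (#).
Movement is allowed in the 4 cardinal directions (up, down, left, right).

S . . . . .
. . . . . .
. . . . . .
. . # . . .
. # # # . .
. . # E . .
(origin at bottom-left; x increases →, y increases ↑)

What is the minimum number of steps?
10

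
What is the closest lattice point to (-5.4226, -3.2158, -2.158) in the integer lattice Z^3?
(-5, -3, -2)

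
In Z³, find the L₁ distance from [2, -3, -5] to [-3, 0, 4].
17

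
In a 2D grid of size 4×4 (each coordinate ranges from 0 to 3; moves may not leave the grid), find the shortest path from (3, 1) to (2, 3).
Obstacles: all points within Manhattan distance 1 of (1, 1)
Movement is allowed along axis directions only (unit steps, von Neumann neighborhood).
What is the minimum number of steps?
3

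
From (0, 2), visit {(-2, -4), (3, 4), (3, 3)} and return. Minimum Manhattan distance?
26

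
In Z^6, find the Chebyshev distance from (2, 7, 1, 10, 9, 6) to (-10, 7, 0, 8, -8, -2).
17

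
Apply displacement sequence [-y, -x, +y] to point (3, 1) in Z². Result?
(2, 1)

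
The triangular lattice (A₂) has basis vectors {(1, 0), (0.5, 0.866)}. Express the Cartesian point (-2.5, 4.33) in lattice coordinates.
-5b₁ + 5b₂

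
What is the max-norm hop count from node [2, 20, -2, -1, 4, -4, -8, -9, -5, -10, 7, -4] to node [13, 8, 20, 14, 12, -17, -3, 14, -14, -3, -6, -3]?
23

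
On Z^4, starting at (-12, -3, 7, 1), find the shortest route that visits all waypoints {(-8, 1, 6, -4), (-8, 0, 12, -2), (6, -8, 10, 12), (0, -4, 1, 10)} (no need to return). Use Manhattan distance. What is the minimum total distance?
77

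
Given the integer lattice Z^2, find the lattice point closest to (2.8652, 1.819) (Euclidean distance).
(3, 2)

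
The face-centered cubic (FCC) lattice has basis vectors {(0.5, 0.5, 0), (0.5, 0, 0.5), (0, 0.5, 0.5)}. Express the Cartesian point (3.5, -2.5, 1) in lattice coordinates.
7b₂ - 5b₃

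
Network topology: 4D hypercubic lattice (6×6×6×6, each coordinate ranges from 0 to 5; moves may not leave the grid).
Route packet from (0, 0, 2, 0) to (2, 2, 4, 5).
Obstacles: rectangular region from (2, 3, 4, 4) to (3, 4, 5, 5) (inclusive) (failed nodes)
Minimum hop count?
11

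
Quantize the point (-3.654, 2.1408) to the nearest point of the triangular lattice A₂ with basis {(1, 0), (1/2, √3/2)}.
(-3.5, 2.598)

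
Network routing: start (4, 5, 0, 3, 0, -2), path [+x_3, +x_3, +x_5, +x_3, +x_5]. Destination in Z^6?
(4, 5, 3, 3, 2, -2)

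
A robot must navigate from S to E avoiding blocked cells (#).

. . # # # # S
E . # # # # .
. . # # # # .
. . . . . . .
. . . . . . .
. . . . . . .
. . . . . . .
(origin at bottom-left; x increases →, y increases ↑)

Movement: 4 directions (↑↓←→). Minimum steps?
11
(one shortest path: (6, 6) → (6, 5) → (6, 4) → (6, 3) → (5, 3) → (4, 3) → (3, 3) → (2, 3) → (1, 3) → (0, 3) → (0, 4) → (0, 5))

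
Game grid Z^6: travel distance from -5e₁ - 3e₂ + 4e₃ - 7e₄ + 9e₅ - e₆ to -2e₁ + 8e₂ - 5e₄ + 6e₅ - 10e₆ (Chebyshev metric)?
11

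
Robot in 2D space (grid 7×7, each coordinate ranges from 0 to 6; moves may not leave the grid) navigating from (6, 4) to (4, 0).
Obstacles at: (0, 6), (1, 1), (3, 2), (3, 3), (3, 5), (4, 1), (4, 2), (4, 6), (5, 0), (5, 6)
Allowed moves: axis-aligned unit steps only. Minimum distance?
10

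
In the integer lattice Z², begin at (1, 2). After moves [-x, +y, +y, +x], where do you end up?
(1, 4)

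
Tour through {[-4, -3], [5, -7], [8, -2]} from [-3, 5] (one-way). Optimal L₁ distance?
30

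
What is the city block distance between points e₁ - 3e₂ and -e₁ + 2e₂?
7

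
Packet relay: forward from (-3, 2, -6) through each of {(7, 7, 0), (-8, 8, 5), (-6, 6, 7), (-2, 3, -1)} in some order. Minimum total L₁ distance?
48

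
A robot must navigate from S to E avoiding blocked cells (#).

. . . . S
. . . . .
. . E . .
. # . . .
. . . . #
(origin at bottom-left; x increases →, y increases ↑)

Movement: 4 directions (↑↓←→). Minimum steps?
4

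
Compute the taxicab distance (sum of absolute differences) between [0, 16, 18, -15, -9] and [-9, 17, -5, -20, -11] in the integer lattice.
40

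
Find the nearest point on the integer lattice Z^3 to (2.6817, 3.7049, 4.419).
(3, 4, 4)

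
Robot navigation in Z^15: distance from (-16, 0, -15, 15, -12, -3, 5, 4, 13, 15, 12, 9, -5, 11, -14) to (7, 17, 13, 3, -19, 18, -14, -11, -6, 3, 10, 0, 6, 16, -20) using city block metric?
206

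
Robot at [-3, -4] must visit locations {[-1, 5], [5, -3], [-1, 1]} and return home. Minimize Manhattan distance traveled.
34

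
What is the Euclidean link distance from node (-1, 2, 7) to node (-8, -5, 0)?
12.1244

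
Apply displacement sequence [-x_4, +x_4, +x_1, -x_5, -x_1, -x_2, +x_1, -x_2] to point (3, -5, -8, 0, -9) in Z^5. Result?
(4, -7, -8, 0, -10)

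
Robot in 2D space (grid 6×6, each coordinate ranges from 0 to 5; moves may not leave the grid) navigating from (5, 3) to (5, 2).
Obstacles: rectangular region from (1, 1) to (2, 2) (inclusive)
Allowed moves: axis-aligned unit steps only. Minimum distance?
1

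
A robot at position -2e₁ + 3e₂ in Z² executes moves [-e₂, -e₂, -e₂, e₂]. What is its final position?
(-2, 1)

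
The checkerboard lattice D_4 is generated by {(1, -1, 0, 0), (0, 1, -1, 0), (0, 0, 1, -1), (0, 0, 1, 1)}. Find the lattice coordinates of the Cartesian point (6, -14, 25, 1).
6b₁ - 8b₂ + 8b₃ + 9b₄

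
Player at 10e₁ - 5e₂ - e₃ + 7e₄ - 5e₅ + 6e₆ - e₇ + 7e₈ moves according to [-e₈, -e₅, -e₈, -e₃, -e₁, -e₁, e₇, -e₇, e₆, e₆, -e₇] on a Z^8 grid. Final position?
(8, -5, -2, 7, -6, 8, -2, 5)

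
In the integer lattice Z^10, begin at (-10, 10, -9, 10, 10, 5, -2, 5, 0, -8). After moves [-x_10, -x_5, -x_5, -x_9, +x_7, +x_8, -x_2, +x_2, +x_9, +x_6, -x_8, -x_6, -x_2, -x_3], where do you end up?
(-10, 9, -10, 10, 8, 5, -1, 5, 0, -9)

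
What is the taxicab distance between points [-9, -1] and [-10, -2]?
2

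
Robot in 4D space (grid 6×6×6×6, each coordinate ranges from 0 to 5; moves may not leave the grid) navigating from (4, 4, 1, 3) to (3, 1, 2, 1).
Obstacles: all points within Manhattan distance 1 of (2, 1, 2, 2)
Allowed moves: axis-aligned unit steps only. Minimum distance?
7
(one shortest path: (4, 4, 1, 3) → (3, 4, 1, 3) → (3, 3, 1, 3) → (3, 2, 1, 3) → (3, 1, 1, 3) → (3, 1, 1, 2) → (3, 1, 1, 1) → (3, 1, 2, 1))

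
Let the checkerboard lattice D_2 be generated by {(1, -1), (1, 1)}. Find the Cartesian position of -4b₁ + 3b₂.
(-1, 7)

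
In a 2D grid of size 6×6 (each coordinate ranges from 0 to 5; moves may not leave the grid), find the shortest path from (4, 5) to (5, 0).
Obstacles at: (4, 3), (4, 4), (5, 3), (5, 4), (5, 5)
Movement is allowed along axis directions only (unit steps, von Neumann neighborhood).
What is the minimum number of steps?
8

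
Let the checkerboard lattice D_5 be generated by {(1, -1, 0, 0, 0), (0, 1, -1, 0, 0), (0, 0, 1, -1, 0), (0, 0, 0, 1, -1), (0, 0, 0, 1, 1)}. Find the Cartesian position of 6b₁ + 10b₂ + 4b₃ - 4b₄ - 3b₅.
(6, 4, -6, -11, 1)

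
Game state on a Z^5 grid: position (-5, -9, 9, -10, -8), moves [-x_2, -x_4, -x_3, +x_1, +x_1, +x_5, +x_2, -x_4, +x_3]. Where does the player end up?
(-3, -9, 9, -12, -7)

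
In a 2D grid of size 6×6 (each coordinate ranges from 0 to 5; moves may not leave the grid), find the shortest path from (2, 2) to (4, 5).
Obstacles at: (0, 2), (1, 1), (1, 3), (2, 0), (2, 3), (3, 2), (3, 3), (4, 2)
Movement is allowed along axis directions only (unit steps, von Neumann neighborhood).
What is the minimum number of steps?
9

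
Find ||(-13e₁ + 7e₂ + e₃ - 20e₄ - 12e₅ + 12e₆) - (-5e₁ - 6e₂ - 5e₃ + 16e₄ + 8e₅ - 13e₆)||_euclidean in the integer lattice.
50.892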